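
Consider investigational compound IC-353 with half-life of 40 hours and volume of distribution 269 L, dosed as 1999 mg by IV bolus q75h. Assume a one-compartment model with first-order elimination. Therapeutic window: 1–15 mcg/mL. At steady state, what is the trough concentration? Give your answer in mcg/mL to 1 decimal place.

τ/t½ = 75/40 ≈ 1.875, so fraction remaining f = (1/2)^(75/40) ≈ 0.2726.
Single-dose peak C₀ = D/Vd = 1999/269 ≈ 7.431 mcg/mL.
Steady-state trough Cmin,ss = C₀·f/(1−f) ≈ 7.431 × 0.2726/0.7274 ≈ 2.785 mcg/mL.
Trough 2.8 mcg/mL vs MEC 1 mcg/mL: adequate.

2.8 mcg/mL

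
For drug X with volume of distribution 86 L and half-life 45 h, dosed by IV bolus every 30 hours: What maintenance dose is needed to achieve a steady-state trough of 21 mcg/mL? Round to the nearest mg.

τ/t½ = 30/45 ≈ 0.66667, so f = (1/2)^(30/45) ≈ 0.629961.
Cmin,ss = (D/Vd)·f/(1−f), so D = Cmin,ss·Vd·(1−f)/f.
D = 21 × 86 × (1−f)/f ≈ 21 × 86 × 0.58740 ≈ 1060.84 mg.

1061 mg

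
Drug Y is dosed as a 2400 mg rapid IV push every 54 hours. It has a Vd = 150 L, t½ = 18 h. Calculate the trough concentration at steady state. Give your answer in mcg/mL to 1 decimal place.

τ = 54 h = 3 half-lives, so f = (1/2)^3 = 0.125.
Accumulation ratio R = 1/(1 − f) = 1/0.875 = 8/7.
Single-dose peak C₀ = D/Vd = 2400/150 = 16 mcg/mL.
Steady-state peak Cmax,ss = C₀·R = 16 × 8/7 ≈ 18.286 mcg/mL.
Steady-state trough Cmin,ss = Cmax,ss·f ≈ 18.286 × 0.125 ≈ 2.286 mcg/mL.

2.3 mcg/mL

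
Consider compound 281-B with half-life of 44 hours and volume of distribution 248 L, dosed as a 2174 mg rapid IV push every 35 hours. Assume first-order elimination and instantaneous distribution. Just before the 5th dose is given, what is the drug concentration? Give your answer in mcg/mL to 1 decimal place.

f = (1/2)^(τ/t½) = (1/2)^(35/44) ≈ 0.5762.
C₀ = D/Vd = 2174/248 ≈ 8.766 mcg/mL.
Before the 5th dose, 4 doses have been given. Superposition: Cmin = C₀·(f + f² + … + f^4).
≈ 8.766 × (0.5762 + 0.3320 + 0.1913 + 0.1102) ≈ 8.766 × 1.2097 ≈ 10.604 mcg/mL.

10.6 mcg/mL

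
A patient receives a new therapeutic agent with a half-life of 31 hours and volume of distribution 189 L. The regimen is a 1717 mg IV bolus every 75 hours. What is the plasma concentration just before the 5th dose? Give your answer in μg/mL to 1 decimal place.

2.1 μg/mL

f = (1/2)^(τ/t½) = (1/2)^(75/31) ≈ 0.1869.
C₀ = D/Vd = 1717/189 ≈ 9.085 μg/mL.
Before the 5th dose, 4 doses have been given. Superposition: Cmin = C₀·(f + f² + … + f^4).
≈ 9.085 × (0.1869 + 0.0349 + 0.0065 + 0.0012) ≈ 9.085 × 0.2295 ≈ 2.085 μg/mL.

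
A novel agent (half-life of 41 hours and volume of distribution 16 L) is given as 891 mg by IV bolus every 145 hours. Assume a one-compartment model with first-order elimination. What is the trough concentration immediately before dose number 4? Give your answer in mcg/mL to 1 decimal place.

f = (1/2)^(τ/t½) = (1/2)^(145/41) ≈ 0.0862.
C₀ = D/Vd = 891/16 ≈ 55.688 mcg/mL.
Before the 4th dose, 3 doses have been given. Superposition: Cmin = C₀·(f + f² + … + f^3).
≈ 55.688 × (0.0862 + 0.0074 + 0.0006) ≈ 55.688 × 0.0942 ≈ 5.246 mcg/mL.

5.2 mcg/mL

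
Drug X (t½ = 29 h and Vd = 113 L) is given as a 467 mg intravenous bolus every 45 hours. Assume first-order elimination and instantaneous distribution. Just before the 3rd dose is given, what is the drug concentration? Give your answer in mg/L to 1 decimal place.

f = (1/2)^(τ/t½) = (1/2)^(45/29) ≈ 0.3411.
C₀ = D/Vd = 467/113 ≈ 4.133 mg/L.
Before the 3rd dose, 2 doses have been given. Superposition: Cmin = C₀·(f + f²).
≈ 4.133 × (0.3411 + 0.1163) ≈ 4.133 × 0.4574 ≈ 1.890 mg/L.

1.9 mg/L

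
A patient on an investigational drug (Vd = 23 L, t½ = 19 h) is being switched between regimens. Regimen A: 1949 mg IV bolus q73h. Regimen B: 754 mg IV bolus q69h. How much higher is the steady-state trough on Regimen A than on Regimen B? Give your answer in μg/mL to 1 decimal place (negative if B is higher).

3.5 μg/mL

Regimen A: f = (1/2)^(73/19) ≈ 0.0697; Cmin,ss = (1949/23)·f/(1−f) ≈ 6.349 μg/mL.
Regimen B: f = (1/2)^(69/19) ≈ 0.0807; Cmin,ss = (754/23)·f/(1−f) ≈ 2.878 μg/mL.
Difference ≈ 6.349 − 2.878 ≈ 3.471 μg/mL.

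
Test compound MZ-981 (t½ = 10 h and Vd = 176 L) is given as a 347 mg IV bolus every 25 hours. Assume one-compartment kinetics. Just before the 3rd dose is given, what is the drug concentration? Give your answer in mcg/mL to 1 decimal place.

0.4 mcg/mL

f = (1/2)^(τ/t½) = (1/2)^(25/10) ≈ 0.1768.
C₀ = D/Vd = 347/176 ≈ 1.972 mcg/mL.
Before the 3rd dose, 2 doses have been given. Superposition: Cmin = C₀·(f + f²).
≈ 1.972 × (0.1768 + 0.0313) ≈ 1.972 × 0.2081 ≈ 0.410 mcg/mL.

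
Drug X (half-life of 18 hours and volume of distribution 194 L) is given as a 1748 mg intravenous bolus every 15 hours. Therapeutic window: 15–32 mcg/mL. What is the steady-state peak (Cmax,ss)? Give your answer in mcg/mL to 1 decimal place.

20.5 mcg/mL

k = ln2/t½ = ln2/18 ≈ 0.038508 h⁻¹; fraction remaining f = e^(−kτ) = e^(−0.038508×15) ≈ 0.5612.
At steady state, accumulation factor R = 1/(1 − e^(−kτ)) ≈ 2.2789.
Single-dose peak C₀ = D/Vd = 1748/194 ≈ 9.010 mcg/mL.
Cmax,ss = C₀/(1 − f) ≈ 9.010/0.4388 ≈ 20.533 mcg/mL.
Peak 20.5 mcg/mL vs MTC 32 mcg/mL: below toxic threshold.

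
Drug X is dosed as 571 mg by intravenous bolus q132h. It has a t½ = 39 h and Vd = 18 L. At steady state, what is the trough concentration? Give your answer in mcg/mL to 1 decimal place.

Over one 132-h interval, 132/39 ≈ 3.3846 half-lives elapse, leaving f ≈ 0.0957 of each dose.
At steady state, accumulation factor R = 1/(1 − e^(−kτ)) ≈ 1.1058.
Single-dose peak C₀ = D/Vd = 571/18 ≈ 31.722 mcg/mL.
Cmax,ss = C₀/(1 − f) ≈ 31.722/0.9043 ≈ 35.079 mcg/mL.
Steady-state trough Cmin,ss = Cmax,ss·f ≈ 35.079 × 0.0957 ≈ 3.357 mcg/mL.

3.4 mcg/mL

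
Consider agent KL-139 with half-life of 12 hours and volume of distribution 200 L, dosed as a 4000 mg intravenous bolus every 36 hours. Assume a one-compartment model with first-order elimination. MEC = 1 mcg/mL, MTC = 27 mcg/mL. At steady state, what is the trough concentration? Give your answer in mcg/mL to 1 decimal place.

2.9 mcg/mL

The dosing interval is 3 half-lives, so f = 2^(−3) = 0.125.
Accumulation ratio R = 1/(1 − f) = 1/0.875 = 8/7.
Single-dose peak C₀ = D/Vd = 4000/200 = 20 mcg/mL.
Steady-state peak Cmax,ss = C₀·R = 20 × 8/7 ≈ 22.857 mcg/mL.
Steady-state trough Cmin,ss = Cmax,ss·f ≈ 22.857 × 0.125 ≈ 2.857 mcg/mL.
Trough 2.9 mcg/mL vs MEC 1 mcg/mL: adequate.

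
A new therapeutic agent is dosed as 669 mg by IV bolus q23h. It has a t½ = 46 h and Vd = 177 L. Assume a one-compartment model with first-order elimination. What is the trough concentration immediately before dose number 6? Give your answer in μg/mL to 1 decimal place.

f = (1/2)^(τ/t½) = (1/2)^(23/46) ≈ 0.7071.
C₀ = D/Vd = 669/177 ≈ 3.780 μg/mL.
Before the 6th dose, 5 doses have been given. Superposition: Cmin = C₀·(f + f² + … + f^5).
≈ 3.780 × (0.7071 + 0.5000 + 0.3535 + 0.2500 + 0.1768) ≈ 3.780 × 1.9874 ≈ 7.512 μg/mL.

7.5 μg/mL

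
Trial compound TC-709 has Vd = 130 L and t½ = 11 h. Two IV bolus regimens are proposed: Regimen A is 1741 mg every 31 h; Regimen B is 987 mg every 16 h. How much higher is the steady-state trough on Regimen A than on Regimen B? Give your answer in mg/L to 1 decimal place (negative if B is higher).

-2.1 mg/L

Regimen A: f = (1/2)^(31/11) ≈ 0.1418; Cmin,ss = (1741/130)·f/(1−f) ≈ 2.213 mg/L.
Regimen B: f = (1/2)^(16/11) ≈ 0.3649; Cmin,ss = (987/130)·f/(1−f) ≈ 4.362 mg/L.
Difference ≈ 2.213 − 4.362 ≈ -2.149 mg/L.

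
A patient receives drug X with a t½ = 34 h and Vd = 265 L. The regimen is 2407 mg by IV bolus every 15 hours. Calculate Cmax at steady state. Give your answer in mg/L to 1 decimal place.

τ/t½ = 15/34 ≈ 0.44118, so fraction remaining f = (1/2)^(15/34) ≈ 0.7365.
Accumulation ratio R = 1/(1 − f) ≈ 1/0.2635 ≈ 3.7951.
Single-dose peak C₀ = D/Vd = 2407/265 ≈ 9.083 mg/L.
Cmax,ss = C₀/(1 − f) ≈ 9.083/0.2635 ≈ 34.471 mg/L.

34.5 mg/L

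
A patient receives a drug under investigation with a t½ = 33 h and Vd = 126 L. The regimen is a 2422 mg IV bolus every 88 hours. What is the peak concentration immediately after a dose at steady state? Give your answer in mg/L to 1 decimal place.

k = ln2/t½ = ln2/33 ≈ 0.021004 h⁻¹; fraction remaining f = e^(−kτ) = e^(−0.021004×88) ≈ 0.1575.
At steady state, accumulation factor R = 1/(1 − e^(−kτ)) ≈ 1.1869.
Single-dose peak C₀ = D/Vd = 2422/126 ≈ 19.222 mg/L.
Steady-state peak Cmax,ss = C₀·R ≈ 19.222 × 1.1869 ≈ 22.815 mg/L.

22.8 mg/L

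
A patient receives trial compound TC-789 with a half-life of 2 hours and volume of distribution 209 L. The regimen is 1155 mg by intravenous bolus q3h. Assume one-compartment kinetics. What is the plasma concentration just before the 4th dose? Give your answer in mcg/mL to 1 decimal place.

2.9 mcg/mL

f = (1/2)^(τ/t½) = (1/2)^(3/2) ≈ 0.3536.
C₀ = D/Vd = 1155/209 ≈ 5.526 mcg/mL.
Before the 4th dose, 3 doses have been given. Superposition: Cmin = C₀·(f + f² + … + f^3).
≈ 5.526 × (0.3536 + 0.1250 + 0.0442) ≈ 5.526 × 0.5228 ≈ 2.889 mcg/mL.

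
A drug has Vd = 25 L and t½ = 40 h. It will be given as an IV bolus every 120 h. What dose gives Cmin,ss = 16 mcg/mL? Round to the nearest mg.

τ/t½ = 120/40 ≈ 3, so f = (1/2)^(120/40) ≈ 0.125000.
Cmin,ss = (D/Vd)·f/(1−f), so D = Cmin,ss·Vd·(1−f)/f.
D = 16 × 25 × (1−f)/f ≈ 16 × 25 × 7.00000 ≈ 2800.00 mg.

2800 mg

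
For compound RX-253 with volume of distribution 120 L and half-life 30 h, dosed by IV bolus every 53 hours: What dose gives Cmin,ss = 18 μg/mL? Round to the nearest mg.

5190 mg

τ/t½ = 53/30 ≈ 1.7667, so f = (1/2)^(53/30) ≈ 0.293887.
Cmin,ss = (D/Vd)·f/(1−f), so D = Cmin,ss·Vd·(1−f)/f.
D = 18 × 120 × (1−f)/f ≈ 18 × 120 × 2.40267 ≈ 5189.77 mg.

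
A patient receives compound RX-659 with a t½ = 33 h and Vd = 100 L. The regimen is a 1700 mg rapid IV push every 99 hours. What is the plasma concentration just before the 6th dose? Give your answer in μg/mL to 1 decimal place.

f = (1/2)^(τ/t½) = (1/2)^(99/33) ≈ 0.1250.
C₀ = D/Vd = 1700/100 ≈ 17.000 μg/mL.
Before the 6th dose, 5 doses have been given. Superposition: Cmin = C₀·(f + f² + … + f^5).
≈ 17.000 × (0.1250 + 0.0156 + 0.0020 + 0.0002 + 0.0000) ≈ 17.000 × 0.1428 ≈ 2.428 μg/mL.

2.4 μg/mL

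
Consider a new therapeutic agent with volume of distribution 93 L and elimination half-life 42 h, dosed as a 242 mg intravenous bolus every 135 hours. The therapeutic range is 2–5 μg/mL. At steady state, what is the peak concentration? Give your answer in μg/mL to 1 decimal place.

τ/t½ = 135/42 ≈ 3.2143, so fraction remaining f = (1/2)^(135/42) ≈ 0.1077.
At steady state, accumulation factor R = 1/(1 − e^(−kτ)) ≈ 1.1207.
Each bolus raises the concentration by D/Vd = 242/93 ≈ 2.602 μg/mL.
Cmax,ss = C₀/(1 − f) ≈ 2.602/0.8923 ≈ 2.916 μg/mL.
Peak 2.9 μg/mL vs MTC 5 μg/mL: below toxic threshold.

2.9 μg/mL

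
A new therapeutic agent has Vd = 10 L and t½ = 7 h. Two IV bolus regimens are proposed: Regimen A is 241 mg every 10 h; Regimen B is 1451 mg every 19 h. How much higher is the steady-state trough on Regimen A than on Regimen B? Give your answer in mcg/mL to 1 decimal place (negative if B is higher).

Regimen A: f = (1/2)^(10/7) ≈ 0.3715; Cmin,ss = (241/10)·f/(1−f) ≈ 14.245 mcg/mL.
Regimen B: f = (1/2)^(19/7) ≈ 0.1524; Cmin,ss = (1451/10)·f/(1−f) ≈ 26.089 mcg/mL.
Difference ≈ 14.245 − 26.089 ≈ -11.844 mcg/mL.

-11.8 mcg/mL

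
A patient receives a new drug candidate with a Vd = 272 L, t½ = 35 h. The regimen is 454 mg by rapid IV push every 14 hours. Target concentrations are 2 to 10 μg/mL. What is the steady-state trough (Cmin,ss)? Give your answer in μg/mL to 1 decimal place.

k = ln2/t½ = ln2/35 ≈ 0.019804 h⁻¹; fraction remaining f = e^(−kτ) = e^(−0.019804×14) ≈ 0.7579.
Accumulation ratio R = 1/(1 − f) ≈ 1/0.2421 ≈ 4.1305.
Each bolus raises the concentration by D/Vd = 454/272 ≈ 1.669 μg/mL.
Cmax,ss = C₀/(1 − f) ≈ 1.669/0.2421 ≈ 6.894 μg/mL.
Steady-state trough Cmin,ss = Cmax,ss·f ≈ 6.894 × 0.7579 ≈ 5.225 μg/mL.
Trough 5.2 μg/mL vs MEC 2 μg/mL: adequate.

5.2 μg/mL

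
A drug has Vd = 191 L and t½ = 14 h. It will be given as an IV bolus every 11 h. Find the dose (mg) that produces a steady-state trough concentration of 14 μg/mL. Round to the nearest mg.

τ/t½ = 11/14 ≈ 0.78571, so f = (1/2)^(11/14) ≈ 0.580065.
Cmin,ss = (D/Vd)·f/(1−f), so D = Cmin,ss·Vd·(1−f)/f.
D = 14 × 191 × (1−f)/f ≈ 14 × 191 × 0.72394 ≈ 1935.82 mg.

1936 mg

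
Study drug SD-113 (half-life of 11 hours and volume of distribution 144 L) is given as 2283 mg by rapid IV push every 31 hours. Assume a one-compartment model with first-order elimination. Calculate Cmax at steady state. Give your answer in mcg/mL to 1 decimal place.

18.5 mcg/mL

τ/t½ = 31/11 ≈ 2.8182, so fraction remaining f = (1/2)^(31/11) ≈ 0.1418.
Accumulation ratio R = 1/(1 − f) ≈ 1/0.8582 ≈ 1.1652.
Each bolus raises the concentration by D/Vd = 2283/144 ≈ 15.854 mcg/mL.
Steady-state peak Cmax,ss = C₀·R ≈ 15.854 × 1.1652 ≈ 18.473 mcg/mL.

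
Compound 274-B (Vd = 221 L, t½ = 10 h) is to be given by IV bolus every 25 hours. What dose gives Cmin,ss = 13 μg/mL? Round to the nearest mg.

τ/t½ = 25/10 ≈ 2.5, so f = (1/2)^(25/10) ≈ 0.176777.
Cmin,ss = (D/Vd)·f/(1−f), so D = Cmin,ss·Vd·(1−f)/f.
D = 13 × 221 × (1−f)/f ≈ 13 × 221 × 4.65684 ≈ 13379.10 mg.

13379 mg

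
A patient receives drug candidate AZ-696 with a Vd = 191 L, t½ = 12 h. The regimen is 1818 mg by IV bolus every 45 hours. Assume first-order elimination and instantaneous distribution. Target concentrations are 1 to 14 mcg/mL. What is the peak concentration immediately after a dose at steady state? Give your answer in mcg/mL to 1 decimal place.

τ/t½ = 45/12 ≈ 3.75, so fraction remaining f = (1/2)^(45/12) ≈ 0.0743.
Accumulation ratio R = 1/(1 − f) ≈ 1/0.9257 ≈ 1.0803.
Each bolus raises the concentration by D/Vd = 1818/191 ≈ 9.518 mcg/mL.
Steady-state peak Cmax,ss = C₀·R ≈ 9.518 × 1.0803 ≈ 10.282 mcg/mL.
Peak 10.3 mcg/mL vs MTC 14 mcg/mL: below toxic threshold.

10.3 mcg/mL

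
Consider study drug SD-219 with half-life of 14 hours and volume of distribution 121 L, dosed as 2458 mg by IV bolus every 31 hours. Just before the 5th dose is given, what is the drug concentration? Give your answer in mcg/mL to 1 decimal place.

5.6 mcg/mL

f = (1/2)^(τ/t½) = (1/2)^(31/14) ≈ 0.2155.
C₀ = D/Vd = 2458/121 ≈ 20.314 mcg/mL.
Before the 5th dose, 4 doses have been given. Superposition: Cmin = C₀·(f + f² + … + f^4).
≈ 20.314 × (0.2155 + 0.0464 + 0.0100 + 0.0022) ≈ 20.314 × 0.2741 ≈ 5.568 mcg/mL.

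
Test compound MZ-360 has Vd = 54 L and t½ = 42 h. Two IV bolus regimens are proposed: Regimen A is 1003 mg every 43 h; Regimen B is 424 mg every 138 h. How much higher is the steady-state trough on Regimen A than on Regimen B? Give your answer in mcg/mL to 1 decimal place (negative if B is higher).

17.1 mcg/mL

Regimen A: f = (1/2)^(43/42) ≈ 0.4918; Cmin,ss = (1003/54)·f/(1−f) ≈ 17.975 mcg/mL.
Regimen B: f = (1/2)^(138/42) ≈ 0.1025; Cmin,ss = (424/54)·f/(1−f) ≈ 0.897 mcg/mL.
Difference ≈ 17.975 − 0.897 ≈ 17.078 mcg/mL.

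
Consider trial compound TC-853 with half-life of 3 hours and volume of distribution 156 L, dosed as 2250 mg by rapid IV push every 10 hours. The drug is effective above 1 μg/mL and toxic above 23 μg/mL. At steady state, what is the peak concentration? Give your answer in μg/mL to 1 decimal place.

k = ln2/t½ = ln2/3 ≈ 0.231049 h⁻¹; fraction remaining f = e^(−kτ) = e^(−0.231049×10) ≈ 0.0992.
At steady state, accumulation factor R = 1/(1 − e^(−kτ)) ≈ 1.1101.
Single-dose peak C₀ = D/Vd = 2250/156 ≈ 14.423 μg/mL.
Steady-state peak Cmax,ss = C₀·R ≈ 14.423 × 1.1101 ≈ 16.011 μg/mL.
Peak 16.0 μg/mL vs MTC 23 μg/mL: below toxic threshold.

16.0 μg/mL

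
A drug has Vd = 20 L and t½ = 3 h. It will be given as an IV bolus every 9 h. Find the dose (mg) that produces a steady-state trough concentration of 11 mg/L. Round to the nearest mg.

τ/t½ = 9/3 ≈ 3, so f = (1/2)^(9/3) ≈ 0.125000.
Cmin,ss = (D/Vd)·f/(1−f), so D = Cmin,ss·Vd·(1−f)/f.
D = 11 × 20 × (1−f)/f ≈ 11 × 20 × 7.00000 ≈ 1540.00 mg.

1540 mg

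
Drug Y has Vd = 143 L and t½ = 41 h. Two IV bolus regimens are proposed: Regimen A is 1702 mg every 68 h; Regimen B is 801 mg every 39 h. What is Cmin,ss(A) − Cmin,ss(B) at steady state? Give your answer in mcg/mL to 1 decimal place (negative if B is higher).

-0.5 mcg/mL

Regimen A: f = (1/2)^(68/41) ≈ 0.3168; Cmin,ss = (1702/143)·f/(1−f) ≈ 5.519 mcg/mL.
Regimen B: f = (1/2)^(39/41) ≈ 0.5172; Cmin,ss = (801/143)·f/(1−f) ≈ 6.001 mcg/mL.
Difference ≈ 5.519 − 6.001 ≈ -0.482 mcg/mL.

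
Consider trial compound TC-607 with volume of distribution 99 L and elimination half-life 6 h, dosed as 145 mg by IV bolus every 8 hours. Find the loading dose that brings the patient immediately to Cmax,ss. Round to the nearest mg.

240 mg

f = (1/2)^(8/6) ≈ 0.396850; accumulation ratio R = 1/(1−f) ≈ 1.65796.
Loading dose to hit Cmax,ss on first dose: D_load = D_maint·R ≈ 145 × 1.65796 ≈ 240.40 mg.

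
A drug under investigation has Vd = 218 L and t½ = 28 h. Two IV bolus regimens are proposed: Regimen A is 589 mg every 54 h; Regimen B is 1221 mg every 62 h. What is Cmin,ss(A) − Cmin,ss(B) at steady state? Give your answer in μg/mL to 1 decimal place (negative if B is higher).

Regimen A: f = (1/2)^(54/28) ≈ 0.2627; Cmin,ss = (589/218)·f/(1−f) ≈ 0.963 μg/mL.
Regimen B: f = (1/2)^(62/28) ≈ 0.2155; Cmin,ss = (1221/218)·f/(1−f) ≈ 1.539 μg/mL.
Difference ≈ 0.963 − 1.539 ≈ -0.576 μg/mL.

-0.6 μg/mL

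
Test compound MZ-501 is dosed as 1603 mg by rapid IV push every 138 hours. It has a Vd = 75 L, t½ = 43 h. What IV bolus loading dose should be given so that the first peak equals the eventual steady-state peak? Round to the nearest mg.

1797 mg

f = (1/2)^(138/43) ≈ 0.108119; accumulation ratio R = 1/(1−f) ≈ 1.12123.
Loading dose to hit Cmax,ss on first dose: D_load = D_maint·R ≈ 1603 × 1.12123 ≈ 1797.33 mg.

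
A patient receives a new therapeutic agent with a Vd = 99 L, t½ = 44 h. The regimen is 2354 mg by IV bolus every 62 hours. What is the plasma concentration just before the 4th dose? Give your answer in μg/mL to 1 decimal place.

f = (1/2)^(τ/t½) = (1/2)^(62/44) ≈ 0.3765.
C₀ = D/Vd = 2354/99 ≈ 23.778 μg/mL.
Before the 4th dose, 3 doses have been given. Superposition: Cmin = C₀·(f + f² + … + f^3).
≈ 23.778 × (0.3765 + 0.1418 + 0.0534) ≈ 23.778 × 0.5717 ≈ 13.594 μg/mL.

13.6 μg/mL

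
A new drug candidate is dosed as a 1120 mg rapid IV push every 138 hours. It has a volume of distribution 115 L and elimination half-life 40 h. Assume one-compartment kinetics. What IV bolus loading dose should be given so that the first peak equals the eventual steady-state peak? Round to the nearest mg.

f = (1/2)^(138/40) ≈ 0.091505; accumulation ratio R = 1/(1−f) ≈ 1.10072.
Loading dose to hit Cmax,ss on first dose: D_load = D_maint·R ≈ 1120 × 1.10072 ≈ 1232.81 mg.

1233 mg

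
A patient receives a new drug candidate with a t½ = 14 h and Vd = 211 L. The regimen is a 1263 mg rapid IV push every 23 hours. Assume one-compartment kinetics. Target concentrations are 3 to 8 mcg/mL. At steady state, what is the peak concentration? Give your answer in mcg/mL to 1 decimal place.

8.8 mcg/mL

k = ln2/t½ = ln2/14 ≈ 0.049511 h⁻¹; fraction remaining f = e^(−kτ) = e^(−0.049511×23) ≈ 0.3202.
At steady state, accumulation factor R = 1/(1 − e^(−kτ)) ≈ 1.4710.
Single-dose peak C₀ = D/Vd = 1263/211 ≈ 5.986 mcg/mL.
Steady-state peak Cmax,ss = C₀·R ≈ 5.986 × 1.4710 ≈ 8.805 mcg/mL.
Peak 8.8 mcg/mL vs MTC 8 mcg/mL: exceeds toxic threshold.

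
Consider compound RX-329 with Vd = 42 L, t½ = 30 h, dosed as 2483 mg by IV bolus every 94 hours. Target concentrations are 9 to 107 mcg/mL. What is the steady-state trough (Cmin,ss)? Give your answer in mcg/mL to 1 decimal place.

7.6 mcg/mL

k = ln2/t½ = ln2/30 ≈ 0.023105 h⁻¹; fraction remaining f = e^(−kτ) = e^(−0.023105×94) ≈ 0.1140.
Accumulation ratio R = 1/(1 − f) ≈ 1/0.8860 ≈ 1.1287.
Single-dose peak C₀ = D/Vd = 2483/42 ≈ 59.119 mcg/mL.
Steady-state peak Cmax,ss = C₀·R ≈ 59.119 × 1.1287 ≈ 66.728 mcg/mL.
One interval later, Cmin,ss = Cmax,ss·e^(−kτ) ≈ 66.728 × 0.1140 ≈ 7.607 mcg/mL.
Trough 7.6 mcg/mL vs MEC 9 mcg/mL: subtherapeutic.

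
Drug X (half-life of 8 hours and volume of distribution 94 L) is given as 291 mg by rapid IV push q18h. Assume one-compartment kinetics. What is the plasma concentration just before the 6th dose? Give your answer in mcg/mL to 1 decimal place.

f = (1/2)^(τ/t½) = (1/2)^(18/8) ≈ 0.2102.
C₀ = D/Vd = 291/94 ≈ 3.096 mcg/mL.
Before the 6th dose, 5 doses have been given. Superposition: Cmin = C₀·(f + f² + … + f^5).
≈ 3.096 × (0.2102 + 0.0442 + 0.0093 + 0.0020 + 0.0004) ≈ 3.096 × 0.2661 ≈ 0.824 mcg/mL.

0.8 mcg/mL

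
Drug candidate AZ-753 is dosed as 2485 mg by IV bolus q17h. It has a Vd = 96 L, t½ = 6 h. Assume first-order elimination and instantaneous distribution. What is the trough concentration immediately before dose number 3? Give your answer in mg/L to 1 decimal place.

f = (1/2)^(τ/t½) = (1/2)^(17/6) ≈ 0.1403.
C₀ = D/Vd = 2485/96 ≈ 25.885 mg/L.
Before the 3rd dose, 2 doses have been given. Superposition: Cmin = C₀·(f + f²).
≈ 25.885 × (0.1403 + 0.0197) ≈ 25.885 × 0.1600 ≈ 4.142 mg/L.

4.1 mg/L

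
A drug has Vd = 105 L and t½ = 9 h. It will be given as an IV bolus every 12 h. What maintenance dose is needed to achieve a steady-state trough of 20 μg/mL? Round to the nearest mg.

3192 mg

τ/t½ = 12/9 ≈ 1.3333, so f = (1/2)^(12/9) ≈ 0.396850.
Cmin,ss = (D/Vd)·f/(1−f), so D = Cmin,ss·Vd·(1−f)/f.
D = 20 × 105 × (1−f)/f ≈ 20 × 105 × 1.51984 ≈ 3191.66 mg.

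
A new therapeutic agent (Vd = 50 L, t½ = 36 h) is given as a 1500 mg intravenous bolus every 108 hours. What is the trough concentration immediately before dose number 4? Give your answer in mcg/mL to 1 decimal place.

4.3 mcg/mL

f = (1/2)^(τ/t½) = (1/2)^(108/36) ≈ 0.1250.
C₀ = D/Vd = 1500/50 ≈ 30.000 mcg/mL.
Before the 4th dose, 3 doses have been given. Superposition: Cmin = C₀·(f + f² + … + f^3).
≈ 30.000 × (0.1250 + 0.0156 + 0.0020) ≈ 30.000 × 0.1426 ≈ 4.278 mcg/mL.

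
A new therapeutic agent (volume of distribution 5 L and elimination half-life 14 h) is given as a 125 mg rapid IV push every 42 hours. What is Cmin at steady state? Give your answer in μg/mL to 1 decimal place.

τ = 42 h = 3 half-lives, so f = (1/2)^3 = 0.125.
Accumulation ratio R = 1/(1 − f) = 1/0.875 = 8/7.
Single-dose peak C₀ = D/Vd = 125/5 = 25 μg/mL.
Steady-state peak Cmax,ss = C₀·R = 25 × 8/7 ≈ 28.571 μg/mL.
Steady-state trough Cmin,ss = Cmax,ss·f ≈ 28.571 × 0.125 ≈ 3.571 μg/mL.

3.6 μg/mL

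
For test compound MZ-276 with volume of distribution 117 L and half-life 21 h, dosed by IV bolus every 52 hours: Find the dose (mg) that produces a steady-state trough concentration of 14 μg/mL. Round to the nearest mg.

7476 mg

τ/t½ = 52/21 ≈ 2.4762, so f = (1/2)^(52/21) ≈ 0.179718.
Cmin,ss = (D/Vd)·f/(1−f), so D = Cmin,ss·Vd·(1−f)/f.
D = 14 × 117 × (1−f)/f ≈ 14 × 117 × 4.56427 ≈ 7476.27 mg.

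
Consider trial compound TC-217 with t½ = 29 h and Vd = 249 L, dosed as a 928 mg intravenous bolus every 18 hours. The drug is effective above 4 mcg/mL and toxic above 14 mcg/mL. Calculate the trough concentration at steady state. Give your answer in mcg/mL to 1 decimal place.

6.9 mcg/mL

k = ln2/t½ = ln2/29 ≈ 0.023902 h⁻¹; fraction remaining f = e^(−kτ) = e^(−0.023902×18) ≈ 0.6504.
Accumulation ratio R = 1/(1 − f) ≈ 1/0.3496 ≈ 2.8604.
Each bolus raises the concentration by D/Vd = 928/249 ≈ 3.727 mcg/mL.
Cmax,ss = C₀/(1 − f) ≈ 3.727/0.3496 ≈ 10.661 mcg/mL.
Steady-state trough Cmin,ss = Cmax,ss·f ≈ 10.661 × 0.6504 ≈ 6.934 mcg/mL.
Trough 6.9 mcg/mL vs MEC 4 mcg/mL: adequate.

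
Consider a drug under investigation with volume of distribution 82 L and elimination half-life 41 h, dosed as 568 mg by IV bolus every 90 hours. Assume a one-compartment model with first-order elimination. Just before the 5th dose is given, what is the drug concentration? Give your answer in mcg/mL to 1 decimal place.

f = (1/2)^(τ/t½) = (1/2)^(90/41) ≈ 0.2184.
C₀ = D/Vd = 568/82 ≈ 6.927 mcg/mL.
Before the 5th dose, 4 doses have been given. Superposition: Cmin = C₀·(f + f² + … + f^4).
≈ 6.927 × (0.2184 + 0.0477 + 0.0104 + 0.0023) ≈ 6.927 × 0.2788 ≈ 1.931 mcg/mL.

1.9 mcg/mL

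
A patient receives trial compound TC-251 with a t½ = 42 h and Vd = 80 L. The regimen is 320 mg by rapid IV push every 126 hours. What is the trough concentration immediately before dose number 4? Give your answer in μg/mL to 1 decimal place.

f = (1/2)^(τ/t½) = (1/2)^(126/42) ≈ 0.1250.
C₀ = D/Vd = 320/80 ≈ 4.000 μg/mL.
Before the 4th dose, 3 doses have been given. Superposition: Cmin = C₀·(f + f² + … + f^3).
≈ 4.000 × (0.1250 + 0.0156 + 0.0020) ≈ 4.000 × 0.1426 ≈ 0.570 μg/mL.

0.6 μg/mL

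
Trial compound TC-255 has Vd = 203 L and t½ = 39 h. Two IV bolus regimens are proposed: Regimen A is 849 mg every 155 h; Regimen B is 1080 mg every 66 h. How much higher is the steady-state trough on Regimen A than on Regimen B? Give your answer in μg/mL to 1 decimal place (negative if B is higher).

-2.1 μg/mL

Regimen A: f = (1/2)^(155/39) ≈ 0.0636; Cmin,ss = (849/203)·f/(1−f) ≈ 0.284 μg/mL.
Regimen B: f = (1/2)^(66/39) ≈ 0.3094; Cmin,ss = (1080/203)·f/(1−f) ≈ 2.384 μg/mL.
Difference ≈ 0.284 − 2.384 ≈ -2.100 μg/mL.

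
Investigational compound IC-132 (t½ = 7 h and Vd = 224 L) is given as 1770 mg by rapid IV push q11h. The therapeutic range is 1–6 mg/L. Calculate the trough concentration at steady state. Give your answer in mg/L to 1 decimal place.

k = ln2/t½ = ln2/7 ≈ 0.099021 h⁻¹; fraction remaining f = e^(−kτ) = e^(−0.099021×11) ≈ 0.3365.
At steady state, accumulation factor R = 1/(1 − e^(−kτ)) ≈ 1.5072.
Single-dose peak C₀ = D/Vd = 1770/224 ≈ 7.902 mg/L.
Steady-state peak Cmax,ss = C₀·R ≈ 7.902 × 1.5072 ≈ 11.910 mg/L.
Steady-state trough Cmin,ss = Cmax,ss·f ≈ 11.910 × 0.3365 ≈ 4.008 mg/L.
Trough 4.0 mg/L vs MEC 1 mg/L: adequate.

4.0 mg/L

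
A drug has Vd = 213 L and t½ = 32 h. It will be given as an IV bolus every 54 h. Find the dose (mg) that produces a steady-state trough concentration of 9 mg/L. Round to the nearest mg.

4258 mg

τ/t½ = 54/32 ≈ 1.6875, so f = (1/2)^(54/32) ≈ 0.310464.
Cmin,ss = (D/Vd)·f/(1−f), so D = Cmin,ss·Vd·(1−f)/f.
D = 9 × 213 × (1−f)/f ≈ 9 × 213 × 2.22099 ≈ 4257.64 mg.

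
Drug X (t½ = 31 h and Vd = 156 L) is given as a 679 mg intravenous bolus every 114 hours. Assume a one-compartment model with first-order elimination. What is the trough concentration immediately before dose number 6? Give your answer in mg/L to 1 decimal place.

0.4 mg/L

f = (1/2)^(τ/t½) = (1/2)^(114/31) ≈ 0.0782.
C₀ = D/Vd = 679/156 ≈ 4.353 mg/L.
Before the 6th dose, 5 doses have been given. Superposition: Cmin = C₀·(f + f² + … + f^5).
≈ 4.353 × (0.0782 + 0.0061 + 0.0005 + 0.0000 + 0.0000) ≈ 4.353 × 0.0848 ≈ 0.369 mg/L.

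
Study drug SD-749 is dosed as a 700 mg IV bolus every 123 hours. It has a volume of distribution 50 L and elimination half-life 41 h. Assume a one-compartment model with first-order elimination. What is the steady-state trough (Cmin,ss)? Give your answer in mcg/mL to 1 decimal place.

2.0 mcg/mL

The dosing interval is 3 half-lives, so f = 2^(−3) = 0.125.
Accumulation ratio R = 1/(1 − f) = 1/0.875 = 8/7.
Single-dose peak C₀ = D/Vd = 700/50 = 14 mcg/mL.
Steady-state peak Cmax,ss = C₀·R = 14 × 8/7 ≈ 16.000 mcg/mL.
Steady-state trough Cmin,ss = Cmax,ss·f ≈ 16.000 × 0.125 ≈ 2.000 mcg/mL.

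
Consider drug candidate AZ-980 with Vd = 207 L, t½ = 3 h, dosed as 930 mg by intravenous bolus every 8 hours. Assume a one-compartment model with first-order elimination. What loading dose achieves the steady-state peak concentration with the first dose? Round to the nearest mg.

1104 mg

f = (1/2)^(8/3) ≈ 0.157490; accumulation ratio R = 1/(1−f) ≈ 1.18693.
Loading dose to hit Cmax,ss on first dose: D_load = D_maint·R ≈ 930 × 1.18693 ≈ 1103.84 mg.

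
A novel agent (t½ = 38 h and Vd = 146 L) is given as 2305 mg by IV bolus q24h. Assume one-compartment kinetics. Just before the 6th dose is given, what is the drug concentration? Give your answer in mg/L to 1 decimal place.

f = (1/2)^(τ/t½) = (1/2)^(24/38) ≈ 0.6455.
C₀ = D/Vd = 2305/146 ≈ 15.788 mg/L.
Before the 6th dose, 5 doses have been given. Superposition: Cmin = C₀·(f + f² + … + f^5).
≈ 15.788 × (0.6455 + 0.4167 + 0.2690 + 0.1736 + 0.1121) ≈ 15.788 × 1.6169 ≈ 25.528 mg/L.

25.5 mg/L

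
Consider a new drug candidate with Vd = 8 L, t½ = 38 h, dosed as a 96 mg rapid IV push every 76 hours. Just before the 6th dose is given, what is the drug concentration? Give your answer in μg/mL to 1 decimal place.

f = (1/2)^(τ/t½) = (1/2)^(76/38) ≈ 0.2500.
C₀ = D/Vd = 96/8 ≈ 12.000 μg/mL.
Before the 6th dose, 5 doses have been given. Superposition: Cmin = C₀·(f + f² + … + f^5).
≈ 12.000 × (0.2500 + 0.0625 + 0.0156 + 0.0039 + 0.0010) ≈ 12.000 × 0.3330 ≈ 3.996 μg/mL.

4.0 μg/mL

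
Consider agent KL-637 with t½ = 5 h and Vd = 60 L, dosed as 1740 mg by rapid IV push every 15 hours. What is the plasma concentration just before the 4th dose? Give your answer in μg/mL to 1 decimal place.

4.1 μg/mL

f = (1/2)^(τ/t½) = (1/2)^(15/5) ≈ 0.1250.
C₀ = D/Vd = 1740/60 ≈ 29.000 μg/mL.
Before the 4th dose, 3 doses have been given. Superposition: Cmin = C₀·(f + f² + … + f^3).
≈ 29.000 × (0.1250 + 0.0156 + 0.0020) ≈ 29.000 × 0.1426 ≈ 4.135 μg/mL.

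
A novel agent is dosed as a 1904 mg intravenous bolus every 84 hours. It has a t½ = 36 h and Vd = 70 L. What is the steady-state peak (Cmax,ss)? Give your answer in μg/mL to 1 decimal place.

τ/t½ = 84/36 ≈ 2.3333, so fraction remaining f = (1/2)^(84/36) ≈ 0.1984.
At steady state, accumulation factor R = 1/(1 − e^(−kτ)) ≈ 1.2475.
Single-dose peak C₀ = D/Vd = 1904/70 ≈ 27.200 μg/mL.
Steady-state peak Cmax,ss = C₀·R ≈ 27.200 × 1.2475 ≈ 33.932 μg/mL.

33.9 μg/mL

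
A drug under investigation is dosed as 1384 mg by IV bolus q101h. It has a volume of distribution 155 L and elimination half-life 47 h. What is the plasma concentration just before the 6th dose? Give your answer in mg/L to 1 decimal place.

f = (1/2)^(τ/t½) = (1/2)^(101/47) ≈ 0.2255.
C₀ = D/Vd = 1384/155 ≈ 8.929 mg/L.
Before the 6th dose, 5 doses have been given. Superposition: Cmin = C₀·(f + f² + … + f^5).
≈ 8.929 × (0.2255 + 0.0509 + 0.0115 + 0.0026 + 0.0006) ≈ 8.929 × 0.2911 ≈ 2.599 mg/L.

2.6 mg/L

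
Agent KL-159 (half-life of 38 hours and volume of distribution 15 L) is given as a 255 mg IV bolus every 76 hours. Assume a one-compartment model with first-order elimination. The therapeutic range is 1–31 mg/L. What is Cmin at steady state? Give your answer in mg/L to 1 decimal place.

The dosing interval is 2 half-lives, so f = 2^(−2) = 0.25.
Accumulation ratio R = 1/(1 − f) = 1/0.75 = 4/3.
Single-dose peak C₀ = D/Vd = 255/15 = 17 mg/L.
Steady-state peak Cmax,ss = C₀·R = 17 × 4/3 ≈ 22.667 mg/L.
Steady-state trough Cmin,ss = Cmax,ss·f ≈ 22.667 × 0.25 ≈ 5.667 mg/L.
Trough 5.7 mg/L vs MEC 1 mg/L: adequate.

5.7 mg/L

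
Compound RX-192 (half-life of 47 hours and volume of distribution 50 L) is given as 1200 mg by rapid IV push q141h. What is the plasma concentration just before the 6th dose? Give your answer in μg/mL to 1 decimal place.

f = (1/2)^(τ/t½) = (1/2)^(141/47) ≈ 0.1250.
C₀ = D/Vd = 1200/50 ≈ 24.000 μg/mL.
Before the 6th dose, 5 doses have been given. Superposition: Cmin = C₀·(f + f² + … + f^5).
≈ 24.000 × (0.1250 + 0.0156 + 0.0020 + 0.0002 + 0.0000) ≈ 24.000 × 0.1428 ≈ 3.427 μg/mL.

3.4 μg/mL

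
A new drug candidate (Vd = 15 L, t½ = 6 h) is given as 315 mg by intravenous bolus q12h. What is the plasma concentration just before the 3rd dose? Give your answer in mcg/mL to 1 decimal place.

6.6 mcg/mL

f = (1/2)^(τ/t½) = (1/2)^(12/6) ≈ 0.2500.
C₀ = D/Vd = 315/15 ≈ 21.000 mcg/mL.
Before the 3rd dose, 2 doses have been given. Superposition: Cmin = C₀·(f + f²).
≈ 21.000 × (0.2500 + 0.0625) ≈ 21.000 × 0.3125 ≈ 6.562 mcg/mL.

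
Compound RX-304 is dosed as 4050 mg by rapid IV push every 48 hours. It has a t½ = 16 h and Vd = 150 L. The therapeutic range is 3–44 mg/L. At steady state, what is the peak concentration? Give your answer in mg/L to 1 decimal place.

The dosing interval is 3 half-lives, so f = 2^(−3) = 0.125.
At steady state, R = 1/(1 − 0.125) = 8/7.
Single-dose peak C₀ = D/Vd = 4050/150 = 27 mg/L.
Steady-state peak Cmax,ss = C₀·R = 27 × 8/7 ≈ 30.857 mg/L.
Peak 30.9 mg/L vs MTC 44 mg/L: below toxic threshold.

30.9 mg/L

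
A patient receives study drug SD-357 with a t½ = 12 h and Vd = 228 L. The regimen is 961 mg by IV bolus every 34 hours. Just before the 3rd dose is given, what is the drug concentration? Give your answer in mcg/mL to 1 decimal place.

f = (1/2)^(τ/t½) = (1/2)^(34/12) ≈ 0.1403.
C₀ = D/Vd = 961/228 ≈ 4.215 mcg/mL.
Before the 3rd dose, 2 doses have been given. Superposition: Cmin = C₀·(f + f²).
≈ 4.215 × (0.1403 + 0.0197) ≈ 4.215 × 0.1600 ≈ 0.674 mcg/mL.

0.7 mcg/mL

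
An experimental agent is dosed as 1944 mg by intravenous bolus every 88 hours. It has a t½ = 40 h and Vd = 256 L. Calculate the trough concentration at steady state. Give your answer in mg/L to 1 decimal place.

2.1 mg/L

Over one 88-h interval, 88/40 ≈ 2.2 half-lives elapse, leaving f ≈ 0.2176 of each dose.
Accumulation ratio R = 1/(1 − f) ≈ 1/0.7824 ≈ 1.2781.
Single-dose peak C₀ = D/Vd = 1944/256 ≈ 7.594 mg/L.
Cmax,ss = C₀/(1 − f) ≈ 7.594/0.7824 ≈ 9.706 mg/L.
Steady-state trough Cmin,ss = Cmax,ss·f ≈ 9.706 × 0.2176 ≈ 2.112 mg/L.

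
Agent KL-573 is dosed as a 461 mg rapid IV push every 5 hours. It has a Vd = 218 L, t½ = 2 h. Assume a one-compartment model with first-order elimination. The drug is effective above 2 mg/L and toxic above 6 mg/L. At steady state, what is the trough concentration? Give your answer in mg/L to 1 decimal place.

τ/t½ = 5/2 ≈ 2.5, so fraction remaining f = (1/2)^(5/2) ≈ 0.1768.
Accumulation ratio R = 1/(1 − f) ≈ 1/0.8232 ≈ 1.2148.
Each bolus raises the concentration by D/Vd = 461/218 ≈ 2.115 mg/L.
Cmax,ss = C₀/(1 − f) ≈ 2.115/0.8232 ≈ 2.569 mg/L.
One interval later, Cmin,ss = Cmax,ss·e^(−kτ) ≈ 2.569 × 0.1768 ≈ 0.454 mg/L.
Trough 0.5 mg/L vs MEC 2 mg/L: subtherapeutic.

0.5 mg/L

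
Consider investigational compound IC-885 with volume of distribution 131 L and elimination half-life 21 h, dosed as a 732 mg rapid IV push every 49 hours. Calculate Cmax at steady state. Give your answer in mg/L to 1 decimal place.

Over one 49-h interval, 49/21 ≈ 2.3333 half-lives elapse, leaving f ≈ 0.1984 of each dose.
At steady state, accumulation factor R = 1/(1 − e^(−kτ)) ≈ 1.2475.
Each bolus raises the concentration by D/Vd = 732/131 ≈ 5.588 mg/L.
Steady-state peak Cmax,ss = C₀·R ≈ 5.588 × 1.2475 ≈ 6.971 mg/L.

7.0 mg/L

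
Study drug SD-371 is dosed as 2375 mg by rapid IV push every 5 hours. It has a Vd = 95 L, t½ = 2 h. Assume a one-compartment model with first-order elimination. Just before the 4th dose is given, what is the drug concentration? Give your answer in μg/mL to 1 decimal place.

f = (1/2)^(τ/t½) = (1/2)^(5/2) ≈ 0.1768.
C₀ = D/Vd = 2375/95 ≈ 25.000 μg/mL.
Before the 4th dose, 3 doses have been given. Superposition: Cmin = C₀·(f + f² + … + f^3).
≈ 25.000 × (0.1768 + 0.0313 + 0.0055) ≈ 25.000 × 0.2136 ≈ 5.340 μg/mL.

5.3 μg/mL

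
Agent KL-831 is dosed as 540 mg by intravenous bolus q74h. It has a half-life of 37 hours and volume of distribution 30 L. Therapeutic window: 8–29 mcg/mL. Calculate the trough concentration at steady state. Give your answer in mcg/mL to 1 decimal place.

6.0 mcg/mL

The dosing interval is 2 half-lives, so f = 2^(−2) = 0.25.
At steady state, R = 1/(1 − 0.25) = 4/3.
Single-dose peak C₀ = D/Vd = 540/30 = 18 mcg/mL.
Steady-state peak Cmax,ss = C₀·R = 18 × 4/3 ≈ 24.000 mcg/mL.
Steady-state trough Cmin,ss = Cmax,ss·f ≈ 24.000 × 0.25 ≈ 6.000 mcg/mL.
Trough 6.0 mcg/mL vs MEC 8 mcg/mL: subtherapeutic.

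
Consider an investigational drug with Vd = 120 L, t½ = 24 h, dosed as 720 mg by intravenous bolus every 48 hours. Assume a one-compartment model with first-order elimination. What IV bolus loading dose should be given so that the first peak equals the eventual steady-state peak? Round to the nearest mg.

960 mg

f = (1/2)^(48/24) ≈ 0.250000; accumulation ratio R = 1/(1−f) ≈ 1.33333.
Loading dose to hit Cmax,ss on first dose: D_load = D_maint·R ≈ 720 × 1.33333 ≈ 960.00 mg.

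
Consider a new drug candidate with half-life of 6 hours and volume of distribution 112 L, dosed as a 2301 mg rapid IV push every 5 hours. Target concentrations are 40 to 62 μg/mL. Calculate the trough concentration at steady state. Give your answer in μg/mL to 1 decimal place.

k = ln2/t½ = ln2/6 ≈ 0.115525 h⁻¹; fraction remaining f = e^(−kτ) = e^(−0.115525×5) ≈ 0.5612.
Accumulation ratio R = 1/(1 − f) ≈ 1/0.4388 ≈ 2.2789.
Single-dose peak C₀ = D/Vd = 2301/112 ≈ 20.545 μg/mL.
Steady-state peak Cmax,ss = C₀·R ≈ 20.545 × 2.2789 ≈ 46.820 μg/mL.
Steady-state trough Cmin,ss = Cmax,ss·f ≈ 46.820 × 0.5612 ≈ 26.275 μg/mL.
Trough 26.3 μg/mL vs MEC 40 μg/mL: subtherapeutic.

26.3 μg/mL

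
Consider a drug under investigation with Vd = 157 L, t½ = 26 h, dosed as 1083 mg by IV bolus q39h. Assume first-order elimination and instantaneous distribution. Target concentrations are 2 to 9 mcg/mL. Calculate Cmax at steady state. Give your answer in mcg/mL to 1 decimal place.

10.7 mcg/mL

Over one 39-h interval, 39/26 ≈ 1.5 half-lives elapse, leaving f ≈ 0.3536 of each dose.
At steady state, accumulation factor R = 1/(1 − e^(−kτ)) ≈ 1.5470.
Single-dose peak C₀ = D/Vd = 1083/157 ≈ 6.898 mcg/mL.
Steady-state peak Cmax,ss = C₀·R ≈ 6.898 × 1.5470 ≈ 10.671 mcg/mL.
Peak 10.7 mcg/mL vs MTC 9 mcg/mL: exceeds toxic threshold.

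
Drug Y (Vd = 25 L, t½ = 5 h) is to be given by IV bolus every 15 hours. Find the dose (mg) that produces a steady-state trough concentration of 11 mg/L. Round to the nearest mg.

1925 mg

τ/t½ = 15/5 ≈ 3, so f = (1/2)^(15/5) ≈ 0.125000.
Cmin,ss = (D/Vd)·f/(1−f), so D = Cmin,ss·Vd·(1−f)/f.
D = 11 × 25 × (1−f)/f ≈ 11 × 25 × 7.00000 ≈ 1925.00 mg.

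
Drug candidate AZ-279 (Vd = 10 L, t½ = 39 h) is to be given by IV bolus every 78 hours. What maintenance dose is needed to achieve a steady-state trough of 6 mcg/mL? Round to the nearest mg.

180 mg

τ/t½ = 78/39 ≈ 2, so f = (1/2)^(78/39) ≈ 0.250000.
Cmin,ss = (D/Vd)·f/(1−f), so D = Cmin,ss·Vd·(1−f)/f.
D = 6 × 10 × (1−f)/f ≈ 6 × 10 × 3.00000 ≈ 180.00 mg.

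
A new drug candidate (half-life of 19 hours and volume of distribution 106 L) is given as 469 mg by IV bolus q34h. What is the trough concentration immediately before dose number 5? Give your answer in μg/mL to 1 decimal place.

1.8 μg/mL

f = (1/2)^(τ/t½) = (1/2)^(34/19) ≈ 0.2893.
C₀ = D/Vd = 469/106 ≈ 4.425 μg/mL.
Before the 5th dose, 4 doses have been given. Superposition: Cmin = C₀·(f + f² + … + f^4).
≈ 4.425 × (0.2893 + 0.0837 + 0.0242 + 0.0070) ≈ 4.425 × 0.4042 ≈ 1.789 μg/mL.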